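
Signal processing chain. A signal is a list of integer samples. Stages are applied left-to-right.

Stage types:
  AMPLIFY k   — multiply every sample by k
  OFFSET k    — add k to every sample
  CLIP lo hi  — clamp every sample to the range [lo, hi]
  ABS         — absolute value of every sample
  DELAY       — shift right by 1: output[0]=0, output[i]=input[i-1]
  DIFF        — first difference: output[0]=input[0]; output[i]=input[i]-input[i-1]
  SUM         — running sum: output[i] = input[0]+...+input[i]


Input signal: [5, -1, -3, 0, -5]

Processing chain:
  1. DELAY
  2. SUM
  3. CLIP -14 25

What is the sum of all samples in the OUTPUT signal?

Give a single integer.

Input: [5, -1, -3, 0, -5]
Stage 1 (DELAY): [0, 5, -1, -3, 0] = [0, 5, -1, -3, 0] -> [0, 5, -1, -3, 0]
Stage 2 (SUM): sum[0..0]=0, sum[0..1]=5, sum[0..2]=4, sum[0..3]=1, sum[0..4]=1 -> [0, 5, 4, 1, 1]
Stage 3 (CLIP -14 25): clip(0,-14,25)=0, clip(5,-14,25)=5, clip(4,-14,25)=4, clip(1,-14,25)=1, clip(1,-14,25)=1 -> [0, 5, 4, 1, 1]
Output sum: 11

Answer: 11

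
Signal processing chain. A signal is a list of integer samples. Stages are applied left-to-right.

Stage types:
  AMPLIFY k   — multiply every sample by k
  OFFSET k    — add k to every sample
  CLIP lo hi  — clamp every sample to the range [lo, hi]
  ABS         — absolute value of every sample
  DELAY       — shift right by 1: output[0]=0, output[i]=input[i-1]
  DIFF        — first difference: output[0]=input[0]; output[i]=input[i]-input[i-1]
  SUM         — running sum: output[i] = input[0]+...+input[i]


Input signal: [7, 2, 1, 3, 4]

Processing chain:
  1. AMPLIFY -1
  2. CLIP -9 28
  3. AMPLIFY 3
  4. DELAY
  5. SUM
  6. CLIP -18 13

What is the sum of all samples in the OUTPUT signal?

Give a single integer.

Input: [7, 2, 1, 3, 4]
Stage 1 (AMPLIFY -1): 7*-1=-7, 2*-1=-2, 1*-1=-1, 3*-1=-3, 4*-1=-4 -> [-7, -2, -1, -3, -4]
Stage 2 (CLIP -9 28): clip(-7,-9,28)=-7, clip(-2,-9,28)=-2, clip(-1,-9,28)=-1, clip(-3,-9,28)=-3, clip(-4,-9,28)=-4 -> [-7, -2, -1, -3, -4]
Stage 3 (AMPLIFY 3): -7*3=-21, -2*3=-6, -1*3=-3, -3*3=-9, -4*3=-12 -> [-21, -6, -3, -9, -12]
Stage 4 (DELAY): [0, -21, -6, -3, -9] = [0, -21, -6, -3, -9] -> [0, -21, -6, -3, -9]
Stage 5 (SUM): sum[0..0]=0, sum[0..1]=-21, sum[0..2]=-27, sum[0..3]=-30, sum[0..4]=-39 -> [0, -21, -27, -30, -39]
Stage 6 (CLIP -18 13): clip(0,-18,13)=0, clip(-21,-18,13)=-18, clip(-27,-18,13)=-18, clip(-30,-18,13)=-18, clip(-39,-18,13)=-18 -> [0, -18, -18, -18, -18]
Output sum: -72

Answer: -72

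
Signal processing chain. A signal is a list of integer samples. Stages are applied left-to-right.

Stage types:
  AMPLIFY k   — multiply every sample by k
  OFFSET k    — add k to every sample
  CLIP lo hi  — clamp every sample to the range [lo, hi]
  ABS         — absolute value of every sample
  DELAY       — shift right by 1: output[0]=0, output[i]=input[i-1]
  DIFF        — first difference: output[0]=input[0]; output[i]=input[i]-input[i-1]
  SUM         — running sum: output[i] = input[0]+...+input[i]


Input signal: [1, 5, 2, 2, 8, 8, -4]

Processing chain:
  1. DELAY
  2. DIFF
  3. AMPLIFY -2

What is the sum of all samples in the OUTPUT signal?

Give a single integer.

Input: [1, 5, 2, 2, 8, 8, -4]
Stage 1 (DELAY): [0, 1, 5, 2, 2, 8, 8] = [0, 1, 5, 2, 2, 8, 8] -> [0, 1, 5, 2, 2, 8, 8]
Stage 2 (DIFF): s[0]=0, 1-0=1, 5-1=4, 2-5=-3, 2-2=0, 8-2=6, 8-8=0 -> [0, 1, 4, -3, 0, 6, 0]
Stage 3 (AMPLIFY -2): 0*-2=0, 1*-2=-2, 4*-2=-8, -3*-2=6, 0*-2=0, 6*-2=-12, 0*-2=0 -> [0, -2, -8, 6, 0, -12, 0]
Output sum: -16

Answer: -16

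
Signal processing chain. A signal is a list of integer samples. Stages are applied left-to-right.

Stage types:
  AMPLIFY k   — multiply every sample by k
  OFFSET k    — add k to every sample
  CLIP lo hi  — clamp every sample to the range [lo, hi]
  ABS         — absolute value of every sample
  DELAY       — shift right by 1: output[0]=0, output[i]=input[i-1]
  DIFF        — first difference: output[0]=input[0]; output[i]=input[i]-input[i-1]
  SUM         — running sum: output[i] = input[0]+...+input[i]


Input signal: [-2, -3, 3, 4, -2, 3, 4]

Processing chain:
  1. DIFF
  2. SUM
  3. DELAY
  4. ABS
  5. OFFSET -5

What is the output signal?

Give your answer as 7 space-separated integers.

Input: [-2, -3, 3, 4, -2, 3, 4]
Stage 1 (DIFF): s[0]=-2, -3--2=-1, 3--3=6, 4-3=1, -2-4=-6, 3--2=5, 4-3=1 -> [-2, -1, 6, 1, -6, 5, 1]
Stage 2 (SUM): sum[0..0]=-2, sum[0..1]=-3, sum[0..2]=3, sum[0..3]=4, sum[0..4]=-2, sum[0..5]=3, sum[0..6]=4 -> [-2, -3, 3, 4, -2, 3, 4]
Stage 3 (DELAY): [0, -2, -3, 3, 4, -2, 3] = [0, -2, -3, 3, 4, -2, 3] -> [0, -2, -3, 3, 4, -2, 3]
Stage 4 (ABS): |0|=0, |-2|=2, |-3|=3, |3|=3, |4|=4, |-2|=2, |3|=3 -> [0, 2, 3, 3, 4, 2, 3]
Stage 5 (OFFSET -5): 0+-5=-5, 2+-5=-3, 3+-5=-2, 3+-5=-2, 4+-5=-1, 2+-5=-3, 3+-5=-2 -> [-5, -3, -2, -2, -1, -3, -2]

Answer: -5 -3 -2 -2 -1 -3 -2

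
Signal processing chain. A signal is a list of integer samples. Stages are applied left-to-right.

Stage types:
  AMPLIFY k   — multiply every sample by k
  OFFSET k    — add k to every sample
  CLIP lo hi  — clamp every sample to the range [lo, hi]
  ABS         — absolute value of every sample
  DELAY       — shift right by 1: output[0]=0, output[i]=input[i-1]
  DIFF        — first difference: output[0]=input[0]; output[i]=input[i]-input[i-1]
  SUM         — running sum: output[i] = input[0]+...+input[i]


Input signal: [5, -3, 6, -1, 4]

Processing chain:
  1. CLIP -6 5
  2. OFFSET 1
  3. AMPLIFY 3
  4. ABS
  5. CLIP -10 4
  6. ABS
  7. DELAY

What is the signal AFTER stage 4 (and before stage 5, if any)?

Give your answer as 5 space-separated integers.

Answer: 18 6 18 0 15

Derivation:
Input: [5, -3, 6, -1, 4]
Stage 1 (CLIP -6 5): clip(5,-6,5)=5, clip(-3,-6,5)=-3, clip(6,-6,5)=5, clip(-1,-6,5)=-1, clip(4,-6,5)=4 -> [5, -3, 5, -1, 4]
Stage 2 (OFFSET 1): 5+1=6, -3+1=-2, 5+1=6, -1+1=0, 4+1=5 -> [6, -2, 6, 0, 5]
Stage 3 (AMPLIFY 3): 6*3=18, -2*3=-6, 6*3=18, 0*3=0, 5*3=15 -> [18, -6, 18, 0, 15]
Stage 4 (ABS): |18|=18, |-6|=6, |18|=18, |0|=0, |15|=15 -> [18, 6, 18, 0, 15]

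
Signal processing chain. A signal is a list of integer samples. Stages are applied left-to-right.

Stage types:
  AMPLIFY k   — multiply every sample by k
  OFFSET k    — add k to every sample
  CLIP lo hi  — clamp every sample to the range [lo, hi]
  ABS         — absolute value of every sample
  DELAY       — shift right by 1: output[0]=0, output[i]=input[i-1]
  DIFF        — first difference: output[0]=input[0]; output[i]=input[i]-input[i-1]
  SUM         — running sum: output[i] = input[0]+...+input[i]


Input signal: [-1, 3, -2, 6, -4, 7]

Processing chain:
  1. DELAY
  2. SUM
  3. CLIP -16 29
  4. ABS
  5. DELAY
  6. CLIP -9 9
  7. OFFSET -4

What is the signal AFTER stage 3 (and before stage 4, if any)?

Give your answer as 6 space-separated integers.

Input: [-1, 3, -2, 6, -4, 7]
Stage 1 (DELAY): [0, -1, 3, -2, 6, -4] = [0, -1, 3, -2, 6, -4] -> [0, -1, 3, -2, 6, -4]
Stage 2 (SUM): sum[0..0]=0, sum[0..1]=-1, sum[0..2]=2, sum[0..3]=0, sum[0..4]=6, sum[0..5]=2 -> [0, -1, 2, 0, 6, 2]
Stage 3 (CLIP -16 29): clip(0,-16,29)=0, clip(-1,-16,29)=-1, clip(2,-16,29)=2, clip(0,-16,29)=0, clip(6,-16,29)=6, clip(2,-16,29)=2 -> [0, -1, 2, 0, 6, 2]

Answer: 0 -1 2 0 6 2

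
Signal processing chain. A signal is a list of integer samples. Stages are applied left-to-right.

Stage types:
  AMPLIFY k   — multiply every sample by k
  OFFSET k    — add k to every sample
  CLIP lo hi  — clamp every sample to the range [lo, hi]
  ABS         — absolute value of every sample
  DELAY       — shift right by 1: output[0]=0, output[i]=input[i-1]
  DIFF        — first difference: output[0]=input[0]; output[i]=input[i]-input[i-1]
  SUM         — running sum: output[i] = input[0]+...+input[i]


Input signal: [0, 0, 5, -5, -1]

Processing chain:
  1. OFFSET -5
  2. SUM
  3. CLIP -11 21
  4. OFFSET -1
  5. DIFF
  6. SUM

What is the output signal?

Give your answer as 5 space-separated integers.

Answer: -6 -11 -11 -12 -12

Derivation:
Input: [0, 0, 5, -5, -1]
Stage 1 (OFFSET -5): 0+-5=-5, 0+-5=-5, 5+-5=0, -5+-5=-10, -1+-5=-6 -> [-5, -5, 0, -10, -6]
Stage 2 (SUM): sum[0..0]=-5, sum[0..1]=-10, sum[0..2]=-10, sum[0..3]=-20, sum[0..4]=-26 -> [-5, -10, -10, -20, -26]
Stage 3 (CLIP -11 21): clip(-5,-11,21)=-5, clip(-10,-11,21)=-10, clip(-10,-11,21)=-10, clip(-20,-11,21)=-11, clip(-26,-11,21)=-11 -> [-5, -10, -10, -11, -11]
Stage 4 (OFFSET -1): -5+-1=-6, -10+-1=-11, -10+-1=-11, -11+-1=-12, -11+-1=-12 -> [-6, -11, -11, -12, -12]
Stage 5 (DIFF): s[0]=-6, -11--6=-5, -11--11=0, -12--11=-1, -12--12=0 -> [-6, -5, 0, -1, 0]
Stage 6 (SUM): sum[0..0]=-6, sum[0..1]=-11, sum[0..2]=-11, sum[0..3]=-12, sum[0..4]=-12 -> [-6, -11, -11, -12, -12]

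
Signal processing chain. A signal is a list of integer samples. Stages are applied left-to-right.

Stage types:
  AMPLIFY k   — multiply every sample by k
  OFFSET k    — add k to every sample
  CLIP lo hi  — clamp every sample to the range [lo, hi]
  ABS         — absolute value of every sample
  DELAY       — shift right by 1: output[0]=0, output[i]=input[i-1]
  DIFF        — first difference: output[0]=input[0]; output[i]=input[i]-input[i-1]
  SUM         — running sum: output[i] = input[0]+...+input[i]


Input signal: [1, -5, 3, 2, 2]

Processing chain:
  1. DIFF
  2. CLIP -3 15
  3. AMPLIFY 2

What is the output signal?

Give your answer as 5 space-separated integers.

Input: [1, -5, 3, 2, 2]
Stage 1 (DIFF): s[0]=1, -5-1=-6, 3--5=8, 2-3=-1, 2-2=0 -> [1, -6, 8, -1, 0]
Stage 2 (CLIP -3 15): clip(1,-3,15)=1, clip(-6,-3,15)=-3, clip(8,-3,15)=8, clip(-1,-3,15)=-1, clip(0,-3,15)=0 -> [1, -3, 8, -1, 0]
Stage 3 (AMPLIFY 2): 1*2=2, -3*2=-6, 8*2=16, -1*2=-2, 0*2=0 -> [2, -6, 16, -2, 0]

Answer: 2 -6 16 -2 0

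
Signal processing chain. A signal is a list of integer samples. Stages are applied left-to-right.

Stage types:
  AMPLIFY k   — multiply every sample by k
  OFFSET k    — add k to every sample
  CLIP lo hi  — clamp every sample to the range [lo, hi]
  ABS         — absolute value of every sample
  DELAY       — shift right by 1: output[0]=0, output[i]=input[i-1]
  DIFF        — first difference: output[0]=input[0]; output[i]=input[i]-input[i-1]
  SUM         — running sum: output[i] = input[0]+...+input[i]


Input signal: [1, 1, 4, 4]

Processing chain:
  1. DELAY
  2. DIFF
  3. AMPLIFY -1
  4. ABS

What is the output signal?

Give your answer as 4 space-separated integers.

Input: [1, 1, 4, 4]
Stage 1 (DELAY): [0, 1, 1, 4] = [0, 1, 1, 4] -> [0, 1, 1, 4]
Stage 2 (DIFF): s[0]=0, 1-0=1, 1-1=0, 4-1=3 -> [0, 1, 0, 3]
Stage 3 (AMPLIFY -1): 0*-1=0, 1*-1=-1, 0*-1=0, 3*-1=-3 -> [0, -1, 0, -3]
Stage 4 (ABS): |0|=0, |-1|=1, |0|=0, |-3|=3 -> [0, 1, 0, 3]

Answer: 0 1 0 3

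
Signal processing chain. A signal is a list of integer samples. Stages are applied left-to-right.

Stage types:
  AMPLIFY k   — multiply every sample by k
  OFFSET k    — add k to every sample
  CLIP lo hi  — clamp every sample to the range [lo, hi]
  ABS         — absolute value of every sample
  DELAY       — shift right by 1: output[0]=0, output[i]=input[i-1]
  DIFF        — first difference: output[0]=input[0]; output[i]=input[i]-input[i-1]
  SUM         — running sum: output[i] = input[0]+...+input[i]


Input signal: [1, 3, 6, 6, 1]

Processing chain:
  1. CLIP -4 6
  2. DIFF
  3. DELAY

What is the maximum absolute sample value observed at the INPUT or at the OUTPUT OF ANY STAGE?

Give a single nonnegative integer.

Input: [1, 3, 6, 6, 1] (max |s|=6)
Stage 1 (CLIP -4 6): clip(1,-4,6)=1, clip(3,-4,6)=3, clip(6,-4,6)=6, clip(6,-4,6)=6, clip(1,-4,6)=1 -> [1, 3, 6, 6, 1] (max |s|=6)
Stage 2 (DIFF): s[0]=1, 3-1=2, 6-3=3, 6-6=0, 1-6=-5 -> [1, 2, 3, 0, -5] (max |s|=5)
Stage 3 (DELAY): [0, 1, 2, 3, 0] = [0, 1, 2, 3, 0] -> [0, 1, 2, 3, 0] (max |s|=3)
Overall max amplitude: 6

Answer: 6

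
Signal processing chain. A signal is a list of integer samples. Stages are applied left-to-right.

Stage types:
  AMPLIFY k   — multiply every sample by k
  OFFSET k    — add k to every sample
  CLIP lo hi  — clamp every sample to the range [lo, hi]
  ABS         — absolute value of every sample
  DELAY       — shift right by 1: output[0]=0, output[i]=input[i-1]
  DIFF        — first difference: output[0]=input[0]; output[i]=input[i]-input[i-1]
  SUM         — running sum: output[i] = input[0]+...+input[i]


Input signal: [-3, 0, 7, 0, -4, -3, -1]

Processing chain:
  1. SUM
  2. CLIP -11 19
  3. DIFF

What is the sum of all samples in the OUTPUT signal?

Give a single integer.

Answer: -4

Derivation:
Input: [-3, 0, 7, 0, -4, -3, -1]
Stage 1 (SUM): sum[0..0]=-3, sum[0..1]=-3, sum[0..2]=4, sum[0..3]=4, sum[0..4]=0, sum[0..5]=-3, sum[0..6]=-4 -> [-3, -3, 4, 4, 0, -3, -4]
Stage 2 (CLIP -11 19): clip(-3,-11,19)=-3, clip(-3,-11,19)=-3, clip(4,-11,19)=4, clip(4,-11,19)=4, clip(0,-11,19)=0, clip(-3,-11,19)=-3, clip(-4,-11,19)=-4 -> [-3, -3, 4, 4, 0, -3, -4]
Stage 3 (DIFF): s[0]=-3, -3--3=0, 4--3=7, 4-4=0, 0-4=-4, -3-0=-3, -4--3=-1 -> [-3, 0, 7, 0, -4, -3, -1]
Output sum: -4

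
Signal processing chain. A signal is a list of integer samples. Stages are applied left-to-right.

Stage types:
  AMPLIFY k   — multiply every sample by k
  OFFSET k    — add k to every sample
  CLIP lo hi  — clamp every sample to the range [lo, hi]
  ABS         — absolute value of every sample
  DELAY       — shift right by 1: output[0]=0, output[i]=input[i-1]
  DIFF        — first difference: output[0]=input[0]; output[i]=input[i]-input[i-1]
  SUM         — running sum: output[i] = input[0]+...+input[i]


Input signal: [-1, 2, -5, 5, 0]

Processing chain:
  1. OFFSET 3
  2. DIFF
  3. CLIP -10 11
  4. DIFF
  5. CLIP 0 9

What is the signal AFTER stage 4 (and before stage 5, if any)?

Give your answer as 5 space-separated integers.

Answer: 2 1 -10 17 -15

Derivation:
Input: [-1, 2, -5, 5, 0]
Stage 1 (OFFSET 3): -1+3=2, 2+3=5, -5+3=-2, 5+3=8, 0+3=3 -> [2, 5, -2, 8, 3]
Stage 2 (DIFF): s[0]=2, 5-2=3, -2-5=-7, 8--2=10, 3-8=-5 -> [2, 3, -7, 10, -5]
Stage 3 (CLIP -10 11): clip(2,-10,11)=2, clip(3,-10,11)=3, clip(-7,-10,11)=-7, clip(10,-10,11)=10, clip(-5,-10,11)=-5 -> [2, 3, -7, 10, -5]
Stage 4 (DIFF): s[0]=2, 3-2=1, -7-3=-10, 10--7=17, -5-10=-15 -> [2, 1, -10, 17, -15]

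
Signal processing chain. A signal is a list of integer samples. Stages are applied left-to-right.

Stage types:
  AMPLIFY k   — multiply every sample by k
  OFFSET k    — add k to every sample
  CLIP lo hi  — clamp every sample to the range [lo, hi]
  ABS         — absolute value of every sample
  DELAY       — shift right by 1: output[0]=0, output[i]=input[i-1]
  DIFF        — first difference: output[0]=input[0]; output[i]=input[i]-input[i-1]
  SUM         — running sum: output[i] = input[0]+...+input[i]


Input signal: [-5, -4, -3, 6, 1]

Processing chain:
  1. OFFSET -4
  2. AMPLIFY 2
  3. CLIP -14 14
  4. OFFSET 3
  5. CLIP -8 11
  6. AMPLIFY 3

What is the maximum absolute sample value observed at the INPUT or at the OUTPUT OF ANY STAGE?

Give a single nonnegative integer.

Input: [-5, -4, -3, 6, 1] (max |s|=6)
Stage 1 (OFFSET -4): -5+-4=-9, -4+-4=-8, -3+-4=-7, 6+-4=2, 1+-4=-3 -> [-9, -8, -7, 2, -3] (max |s|=9)
Stage 2 (AMPLIFY 2): -9*2=-18, -8*2=-16, -7*2=-14, 2*2=4, -3*2=-6 -> [-18, -16, -14, 4, -6] (max |s|=18)
Stage 3 (CLIP -14 14): clip(-18,-14,14)=-14, clip(-16,-14,14)=-14, clip(-14,-14,14)=-14, clip(4,-14,14)=4, clip(-6,-14,14)=-6 -> [-14, -14, -14, 4, -6] (max |s|=14)
Stage 4 (OFFSET 3): -14+3=-11, -14+3=-11, -14+3=-11, 4+3=7, -6+3=-3 -> [-11, -11, -11, 7, -3] (max |s|=11)
Stage 5 (CLIP -8 11): clip(-11,-8,11)=-8, clip(-11,-8,11)=-8, clip(-11,-8,11)=-8, clip(7,-8,11)=7, clip(-3,-8,11)=-3 -> [-8, -8, -8, 7, -3] (max |s|=8)
Stage 6 (AMPLIFY 3): -8*3=-24, -8*3=-24, -8*3=-24, 7*3=21, -3*3=-9 -> [-24, -24, -24, 21, -9] (max |s|=24)
Overall max amplitude: 24

Answer: 24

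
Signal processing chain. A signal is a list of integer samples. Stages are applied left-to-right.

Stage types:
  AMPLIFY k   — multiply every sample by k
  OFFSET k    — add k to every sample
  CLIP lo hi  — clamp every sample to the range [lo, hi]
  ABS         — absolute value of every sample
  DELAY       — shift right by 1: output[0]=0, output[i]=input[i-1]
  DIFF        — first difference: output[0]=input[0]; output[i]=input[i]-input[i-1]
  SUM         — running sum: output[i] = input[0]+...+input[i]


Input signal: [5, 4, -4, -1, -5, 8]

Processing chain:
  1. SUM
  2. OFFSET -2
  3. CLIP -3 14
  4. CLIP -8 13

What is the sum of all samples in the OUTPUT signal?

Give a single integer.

Input: [5, 4, -4, -1, -5, 8]
Stage 1 (SUM): sum[0..0]=5, sum[0..1]=9, sum[0..2]=5, sum[0..3]=4, sum[0..4]=-1, sum[0..5]=7 -> [5, 9, 5, 4, -1, 7]
Stage 2 (OFFSET -2): 5+-2=3, 9+-2=7, 5+-2=3, 4+-2=2, -1+-2=-3, 7+-2=5 -> [3, 7, 3, 2, -3, 5]
Stage 3 (CLIP -3 14): clip(3,-3,14)=3, clip(7,-3,14)=7, clip(3,-3,14)=3, clip(2,-3,14)=2, clip(-3,-3,14)=-3, clip(5,-3,14)=5 -> [3, 7, 3, 2, -3, 5]
Stage 4 (CLIP -8 13): clip(3,-8,13)=3, clip(7,-8,13)=7, clip(3,-8,13)=3, clip(2,-8,13)=2, clip(-3,-8,13)=-3, clip(5,-8,13)=5 -> [3, 7, 3, 2, -3, 5]
Output sum: 17

Answer: 17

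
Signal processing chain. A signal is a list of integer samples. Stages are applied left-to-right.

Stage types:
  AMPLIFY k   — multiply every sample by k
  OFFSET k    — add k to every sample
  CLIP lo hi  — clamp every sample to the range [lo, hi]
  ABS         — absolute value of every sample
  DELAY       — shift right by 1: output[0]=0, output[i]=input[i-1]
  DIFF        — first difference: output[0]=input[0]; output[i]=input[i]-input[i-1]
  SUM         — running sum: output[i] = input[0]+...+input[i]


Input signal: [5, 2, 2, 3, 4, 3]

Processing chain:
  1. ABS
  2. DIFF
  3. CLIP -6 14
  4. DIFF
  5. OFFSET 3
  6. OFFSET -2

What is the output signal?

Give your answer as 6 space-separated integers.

Answer: 6 -7 4 2 1 -1

Derivation:
Input: [5, 2, 2, 3, 4, 3]
Stage 1 (ABS): |5|=5, |2|=2, |2|=2, |3|=3, |4|=4, |3|=3 -> [5, 2, 2, 3, 4, 3]
Stage 2 (DIFF): s[0]=5, 2-5=-3, 2-2=0, 3-2=1, 4-3=1, 3-4=-1 -> [5, -3, 0, 1, 1, -1]
Stage 3 (CLIP -6 14): clip(5,-6,14)=5, clip(-3,-6,14)=-3, clip(0,-6,14)=0, clip(1,-6,14)=1, clip(1,-6,14)=1, clip(-1,-6,14)=-1 -> [5, -3, 0, 1, 1, -1]
Stage 4 (DIFF): s[0]=5, -3-5=-8, 0--3=3, 1-0=1, 1-1=0, -1-1=-2 -> [5, -8, 3, 1, 0, -2]
Stage 5 (OFFSET 3): 5+3=8, -8+3=-5, 3+3=6, 1+3=4, 0+3=3, -2+3=1 -> [8, -5, 6, 4, 3, 1]
Stage 6 (OFFSET -2): 8+-2=6, -5+-2=-7, 6+-2=4, 4+-2=2, 3+-2=1, 1+-2=-1 -> [6, -7, 4, 2, 1, -1]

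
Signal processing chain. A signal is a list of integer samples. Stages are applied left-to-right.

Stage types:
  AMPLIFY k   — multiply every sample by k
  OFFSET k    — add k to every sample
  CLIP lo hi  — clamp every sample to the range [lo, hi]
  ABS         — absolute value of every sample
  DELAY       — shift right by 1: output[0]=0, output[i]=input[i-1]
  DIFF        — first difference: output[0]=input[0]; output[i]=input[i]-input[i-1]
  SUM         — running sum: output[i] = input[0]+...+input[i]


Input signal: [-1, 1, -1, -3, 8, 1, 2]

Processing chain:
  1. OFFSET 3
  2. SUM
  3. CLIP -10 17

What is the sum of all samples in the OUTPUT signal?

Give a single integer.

Input: [-1, 1, -1, -3, 8, 1, 2]
Stage 1 (OFFSET 3): -1+3=2, 1+3=4, -1+3=2, -3+3=0, 8+3=11, 1+3=4, 2+3=5 -> [2, 4, 2, 0, 11, 4, 5]
Stage 2 (SUM): sum[0..0]=2, sum[0..1]=6, sum[0..2]=8, sum[0..3]=8, sum[0..4]=19, sum[0..5]=23, sum[0..6]=28 -> [2, 6, 8, 8, 19, 23, 28]
Stage 3 (CLIP -10 17): clip(2,-10,17)=2, clip(6,-10,17)=6, clip(8,-10,17)=8, clip(8,-10,17)=8, clip(19,-10,17)=17, clip(23,-10,17)=17, clip(28,-10,17)=17 -> [2, 6, 8, 8, 17, 17, 17]
Output sum: 75

Answer: 75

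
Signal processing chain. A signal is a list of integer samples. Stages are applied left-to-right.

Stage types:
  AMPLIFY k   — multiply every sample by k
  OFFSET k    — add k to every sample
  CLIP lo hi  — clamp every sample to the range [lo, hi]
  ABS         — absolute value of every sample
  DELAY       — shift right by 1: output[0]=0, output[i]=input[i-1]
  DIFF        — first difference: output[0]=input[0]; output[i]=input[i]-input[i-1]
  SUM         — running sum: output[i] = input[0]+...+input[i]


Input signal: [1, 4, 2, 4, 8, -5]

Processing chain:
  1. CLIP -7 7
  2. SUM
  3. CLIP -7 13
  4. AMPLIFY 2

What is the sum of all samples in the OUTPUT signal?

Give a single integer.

Answer: 100

Derivation:
Input: [1, 4, 2, 4, 8, -5]
Stage 1 (CLIP -7 7): clip(1,-7,7)=1, clip(4,-7,7)=4, clip(2,-7,7)=2, clip(4,-7,7)=4, clip(8,-7,7)=7, clip(-5,-7,7)=-5 -> [1, 4, 2, 4, 7, -5]
Stage 2 (SUM): sum[0..0]=1, sum[0..1]=5, sum[0..2]=7, sum[0..3]=11, sum[0..4]=18, sum[0..5]=13 -> [1, 5, 7, 11, 18, 13]
Stage 3 (CLIP -7 13): clip(1,-7,13)=1, clip(5,-7,13)=5, clip(7,-7,13)=7, clip(11,-7,13)=11, clip(18,-7,13)=13, clip(13,-7,13)=13 -> [1, 5, 7, 11, 13, 13]
Stage 4 (AMPLIFY 2): 1*2=2, 5*2=10, 7*2=14, 11*2=22, 13*2=26, 13*2=26 -> [2, 10, 14, 22, 26, 26]
Output sum: 100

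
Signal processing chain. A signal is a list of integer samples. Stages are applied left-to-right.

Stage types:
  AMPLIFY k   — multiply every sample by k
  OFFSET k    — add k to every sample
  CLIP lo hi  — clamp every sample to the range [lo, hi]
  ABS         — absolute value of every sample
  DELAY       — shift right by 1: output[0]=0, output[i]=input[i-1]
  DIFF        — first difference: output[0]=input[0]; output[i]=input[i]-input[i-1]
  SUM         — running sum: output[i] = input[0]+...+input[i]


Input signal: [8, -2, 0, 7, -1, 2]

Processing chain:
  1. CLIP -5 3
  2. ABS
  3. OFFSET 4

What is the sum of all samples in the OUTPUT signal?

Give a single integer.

Input: [8, -2, 0, 7, -1, 2]
Stage 1 (CLIP -5 3): clip(8,-5,3)=3, clip(-2,-5,3)=-2, clip(0,-5,3)=0, clip(7,-5,3)=3, clip(-1,-5,3)=-1, clip(2,-5,3)=2 -> [3, -2, 0, 3, -1, 2]
Stage 2 (ABS): |3|=3, |-2|=2, |0|=0, |3|=3, |-1|=1, |2|=2 -> [3, 2, 0, 3, 1, 2]
Stage 3 (OFFSET 4): 3+4=7, 2+4=6, 0+4=4, 3+4=7, 1+4=5, 2+4=6 -> [7, 6, 4, 7, 5, 6]
Output sum: 35

Answer: 35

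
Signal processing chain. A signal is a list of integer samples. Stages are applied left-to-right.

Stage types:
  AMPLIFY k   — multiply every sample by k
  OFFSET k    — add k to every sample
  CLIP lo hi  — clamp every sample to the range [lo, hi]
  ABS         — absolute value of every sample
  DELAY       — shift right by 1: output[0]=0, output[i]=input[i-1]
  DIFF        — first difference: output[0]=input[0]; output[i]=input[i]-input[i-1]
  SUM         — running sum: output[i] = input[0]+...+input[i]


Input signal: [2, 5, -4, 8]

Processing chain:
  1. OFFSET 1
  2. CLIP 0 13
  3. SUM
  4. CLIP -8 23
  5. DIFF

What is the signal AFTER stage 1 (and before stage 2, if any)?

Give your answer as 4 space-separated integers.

Input: [2, 5, -4, 8]
Stage 1 (OFFSET 1): 2+1=3, 5+1=6, -4+1=-3, 8+1=9 -> [3, 6, -3, 9]

Answer: 3 6 -3 9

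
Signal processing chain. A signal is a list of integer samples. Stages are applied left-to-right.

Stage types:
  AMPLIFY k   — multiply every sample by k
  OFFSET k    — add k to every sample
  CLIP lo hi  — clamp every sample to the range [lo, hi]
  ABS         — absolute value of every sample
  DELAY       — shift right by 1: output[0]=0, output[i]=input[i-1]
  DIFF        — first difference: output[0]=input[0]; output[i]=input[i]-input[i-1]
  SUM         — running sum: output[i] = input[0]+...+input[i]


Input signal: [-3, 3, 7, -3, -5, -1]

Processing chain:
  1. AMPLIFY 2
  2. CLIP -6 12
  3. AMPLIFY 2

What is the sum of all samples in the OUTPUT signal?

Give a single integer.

Input: [-3, 3, 7, -3, -5, -1]
Stage 1 (AMPLIFY 2): -3*2=-6, 3*2=6, 7*2=14, -3*2=-6, -5*2=-10, -1*2=-2 -> [-6, 6, 14, -6, -10, -2]
Stage 2 (CLIP -6 12): clip(-6,-6,12)=-6, clip(6,-6,12)=6, clip(14,-6,12)=12, clip(-6,-6,12)=-6, clip(-10,-6,12)=-6, clip(-2,-6,12)=-2 -> [-6, 6, 12, -6, -6, -2]
Stage 3 (AMPLIFY 2): -6*2=-12, 6*2=12, 12*2=24, -6*2=-12, -6*2=-12, -2*2=-4 -> [-12, 12, 24, -12, -12, -4]
Output sum: -4

Answer: -4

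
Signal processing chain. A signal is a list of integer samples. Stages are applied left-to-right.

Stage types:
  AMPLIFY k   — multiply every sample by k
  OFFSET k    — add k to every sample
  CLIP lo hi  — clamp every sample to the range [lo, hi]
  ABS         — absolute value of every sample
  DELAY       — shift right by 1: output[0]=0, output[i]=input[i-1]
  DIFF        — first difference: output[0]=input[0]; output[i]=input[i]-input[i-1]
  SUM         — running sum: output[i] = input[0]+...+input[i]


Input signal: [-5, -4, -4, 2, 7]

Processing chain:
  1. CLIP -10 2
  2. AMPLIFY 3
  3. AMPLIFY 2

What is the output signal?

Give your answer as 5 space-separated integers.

Answer: -30 -24 -24 12 12

Derivation:
Input: [-5, -4, -4, 2, 7]
Stage 1 (CLIP -10 2): clip(-5,-10,2)=-5, clip(-4,-10,2)=-4, clip(-4,-10,2)=-4, clip(2,-10,2)=2, clip(7,-10,2)=2 -> [-5, -4, -4, 2, 2]
Stage 2 (AMPLIFY 3): -5*3=-15, -4*3=-12, -4*3=-12, 2*3=6, 2*3=6 -> [-15, -12, -12, 6, 6]
Stage 3 (AMPLIFY 2): -15*2=-30, -12*2=-24, -12*2=-24, 6*2=12, 6*2=12 -> [-30, -24, -24, 12, 12]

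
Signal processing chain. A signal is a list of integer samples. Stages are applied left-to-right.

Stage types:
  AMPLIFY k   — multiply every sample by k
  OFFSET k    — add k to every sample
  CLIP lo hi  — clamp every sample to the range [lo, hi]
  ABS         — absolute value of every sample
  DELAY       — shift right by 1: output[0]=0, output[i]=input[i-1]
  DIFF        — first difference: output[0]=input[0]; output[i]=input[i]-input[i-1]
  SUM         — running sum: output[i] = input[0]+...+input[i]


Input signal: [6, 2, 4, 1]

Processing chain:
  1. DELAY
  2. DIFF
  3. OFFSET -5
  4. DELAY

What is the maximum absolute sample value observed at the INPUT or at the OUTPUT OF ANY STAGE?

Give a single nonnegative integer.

Input: [6, 2, 4, 1] (max |s|=6)
Stage 1 (DELAY): [0, 6, 2, 4] = [0, 6, 2, 4] -> [0, 6, 2, 4] (max |s|=6)
Stage 2 (DIFF): s[0]=0, 6-0=6, 2-6=-4, 4-2=2 -> [0, 6, -4, 2] (max |s|=6)
Stage 3 (OFFSET -5): 0+-5=-5, 6+-5=1, -4+-5=-9, 2+-5=-3 -> [-5, 1, -9, -3] (max |s|=9)
Stage 4 (DELAY): [0, -5, 1, -9] = [0, -5, 1, -9] -> [0, -5, 1, -9] (max |s|=9)
Overall max amplitude: 9

Answer: 9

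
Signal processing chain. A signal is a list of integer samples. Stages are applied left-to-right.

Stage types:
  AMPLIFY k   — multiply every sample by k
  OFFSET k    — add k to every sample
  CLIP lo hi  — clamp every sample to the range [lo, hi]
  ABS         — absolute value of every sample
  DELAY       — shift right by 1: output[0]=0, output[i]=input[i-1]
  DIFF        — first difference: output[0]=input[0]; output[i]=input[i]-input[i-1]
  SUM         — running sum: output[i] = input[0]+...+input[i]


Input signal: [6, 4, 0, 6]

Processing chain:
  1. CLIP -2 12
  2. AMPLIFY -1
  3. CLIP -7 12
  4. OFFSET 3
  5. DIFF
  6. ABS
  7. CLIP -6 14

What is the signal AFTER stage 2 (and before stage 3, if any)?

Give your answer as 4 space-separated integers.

Input: [6, 4, 0, 6]
Stage 1 (CLIP -2 12): clip(6,-2,12)=6, clip(4,-2,12)=4, clip(0,-2,12)=0, clip(6,-2,12)=6 -> [6, 4, 0, 6]
Stage 2 (AMPLIFY -1): 6*-1=-6, 4*-1=-4, 0*-1=0, 6*-1=-6 -> [-6, -4, 0, -6]

Answer: -6 -4 0 -6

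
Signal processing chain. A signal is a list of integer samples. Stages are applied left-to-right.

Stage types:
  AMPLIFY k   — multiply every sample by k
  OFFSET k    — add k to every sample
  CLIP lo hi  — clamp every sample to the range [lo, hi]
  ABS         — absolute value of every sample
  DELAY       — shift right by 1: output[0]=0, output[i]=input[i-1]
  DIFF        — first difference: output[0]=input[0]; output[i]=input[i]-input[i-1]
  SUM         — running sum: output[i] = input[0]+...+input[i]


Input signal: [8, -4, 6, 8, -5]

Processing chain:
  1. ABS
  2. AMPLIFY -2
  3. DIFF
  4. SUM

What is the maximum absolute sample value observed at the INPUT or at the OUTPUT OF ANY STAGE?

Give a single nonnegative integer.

Input: [8, -4, 6, 8, -5] (max |s|=8)
Stage 1 (ABS): |8|=8, |-4|=4, |6|=6, |8|=8, |-5|=5 -> [8, 4, 6, 8, 5] (max |s|=8)
Stage 2 (AMPLIFY -2): 8*-2=-16, 4*-2=-8, 6*-2=-12, 8*-2=-16, 5*-2=-10 -> [-16, -8, -12, -16, -10] (max |s|=16)
Stage 3 (DIFF): s[0]=-16, -8--16=8, -12--8=-4, -16--12=-4, -10--16=6 -> [-16, 8, -4, -4, 6] (max |s|=16)
Stage 4 (SUM): sum[0..0]=-16, sum[0..1]=-8, sum[0..2]=-12, sum[0..3]=-16, sum[0..4]=-10 -> [-16, -8, -12, -16, -10] (max |s|=16)
Overall max amplitude: 16

Answer: 16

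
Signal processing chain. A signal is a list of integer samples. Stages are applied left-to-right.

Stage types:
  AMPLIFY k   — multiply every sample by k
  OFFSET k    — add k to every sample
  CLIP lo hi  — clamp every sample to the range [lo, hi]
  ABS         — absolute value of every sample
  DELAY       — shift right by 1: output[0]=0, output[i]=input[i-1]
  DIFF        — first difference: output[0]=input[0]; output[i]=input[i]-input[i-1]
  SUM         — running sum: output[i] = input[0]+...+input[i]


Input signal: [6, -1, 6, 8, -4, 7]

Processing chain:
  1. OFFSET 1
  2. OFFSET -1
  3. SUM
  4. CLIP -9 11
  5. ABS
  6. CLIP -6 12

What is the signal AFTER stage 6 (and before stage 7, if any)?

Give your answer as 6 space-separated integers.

Input: [6, -1, 6, 8, -4, 7]
Stage 1 (OFFSET 1): 6+1=7, -1+1=0, 6+1=7, 8+1=9, -4+1=-3, 7+1=8 -> [7, 0, 7, 9, -3, 8]
Stage 2 (OFFSET -1): 7+-1=6, 0+-1=-1, 7+-1=6, 9+-1=8, -3+-1=-4, 8+-1=7 -> [6, -1, 6, 8, -4, 7]
Stage 3 (SUM): sum[0..0]=6, sum[0..1]=5, sum[0..2]=11, sum[0..3]=19, sum[0..4]=15, sum[0..5]=22 -> [6, 5, 11, 19, 15, 22]
Stage 4 (CLIP -9 11): clip(6,-9,11)=6, clip(5,-9,11)=5, clip(11,-9,11)=11, clip(19,-9,11)=11, clip(15,-9,11)=11, clip(22,-9,11)=11 -> [6, 5, 11, 11, 11, 11]
Stage 5 (ABS): |6|=6, |5|=5, |11|=11, |11|=11, |11|=11, |11|=11 -> [6, 5, 11, 11, 11, 11]
Stage 6 (CLIP -6 12): clip(6,-6,12)=6, clip(5,-6,12)=5, clip(11,-6,12)=11, clip(11,-6,12)=11, clip(11,-6,12)=11, clip(11,-6,12)=11 -> [6, 5, 11, 11, 11, 11]

Answer: 6 5 11 11 11 11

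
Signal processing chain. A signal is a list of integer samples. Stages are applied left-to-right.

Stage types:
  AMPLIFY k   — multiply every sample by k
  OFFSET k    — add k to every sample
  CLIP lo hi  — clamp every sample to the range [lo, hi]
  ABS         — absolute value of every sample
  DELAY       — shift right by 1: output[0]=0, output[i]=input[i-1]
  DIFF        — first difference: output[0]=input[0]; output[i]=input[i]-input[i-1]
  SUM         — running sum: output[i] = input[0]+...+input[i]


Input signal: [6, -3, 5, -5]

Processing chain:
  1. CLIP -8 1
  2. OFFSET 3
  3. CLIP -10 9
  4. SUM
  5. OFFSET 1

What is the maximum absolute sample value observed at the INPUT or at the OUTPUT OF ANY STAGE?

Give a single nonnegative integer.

Input: [6, -3, 5, -5] (max |s|=6)
Stage 1 (CLIP -8 1): clip(6,-8,1)=1, clip(-3,-8,1)=-3, clip(5,-8,1)=1, clip(-5,-8,1)=-5 -> [1, -3, 1, -5] (max |s|=5)
Stage 2 (OFFSET 3): 1+3=4, -3+3=0, 1+3=4, -5+3=-2 -> [4, 0, 4, -2] (max |s|=4)
Stage 3 (CLIP -10 9): clip(4,-10,9)=4, clip(0,-10,9)=0, clip(4,-10,9)=4, clip(-2,-10,9)=-2 -> [4, 0, 4, -2] (max |s|=4)
Stage 4 (SUM): sum[0..0]=4, sum[0..1]=4, sum[0..2]=8, sum[0..3]=6 -> [4, 4, 8, 6] (max |s|=8)
Stage 5 (OFFSET 1): 4+1=5, 4+1=5, 8+1=9, 6+1=7 -> [5, 5, 9, 7] (max |s|=9)
Overall max amplitude: 9

Answer: 9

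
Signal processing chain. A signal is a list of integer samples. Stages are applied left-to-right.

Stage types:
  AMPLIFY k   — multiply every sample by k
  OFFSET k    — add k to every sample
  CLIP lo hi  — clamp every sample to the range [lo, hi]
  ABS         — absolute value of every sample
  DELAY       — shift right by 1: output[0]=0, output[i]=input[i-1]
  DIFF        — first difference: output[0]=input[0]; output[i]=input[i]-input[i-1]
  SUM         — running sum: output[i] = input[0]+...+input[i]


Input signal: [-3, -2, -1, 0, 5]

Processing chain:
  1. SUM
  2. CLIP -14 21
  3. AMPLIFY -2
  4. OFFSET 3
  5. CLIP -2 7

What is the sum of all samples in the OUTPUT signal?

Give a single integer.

Input: [-3, -2, -1, 0, 5]
Stage 1 (SUM): sum[0..0]=-3, sum[0..1]=-5, sum[0..2]=-6, sum[0..3]=-6, sum[0..4]=-1 -> [-3, -5, -6, -6, -1]
Stage 2 (CLIP -14 21): clip(-3,-14,21)=-3, clip(-5,-14,21)=-5, clip(-6,-14,21)=-6, clip(-6,-14,21)=-6, clip(-1,-14,21)=-1 -> [-3, -5, -6, -6, -1]
Stage 3 (AMPLIFY -2): -3*-2=6, -5*-2=10, -6*-2=12, -6*-2=12, -1*-2=2 -> [6, 10, 12, 12, 2]
Stage 4 (OFFSET 3): 6+3=9, 10+3=13, 12+3=15, 12+3=15, 2+3=5 -> [9, 13, 15, 15, 5]
Stage 5 (CLIP -2 7): clip(9,-2,7)=7, clip(13,-2,7)=7, clip(15,-2,7)=7, clip(15,-2,7)=7, clip(5,-2,7)=5 -> [7, 7, 7, 7, 5]
Output sum: 33

Answer: 33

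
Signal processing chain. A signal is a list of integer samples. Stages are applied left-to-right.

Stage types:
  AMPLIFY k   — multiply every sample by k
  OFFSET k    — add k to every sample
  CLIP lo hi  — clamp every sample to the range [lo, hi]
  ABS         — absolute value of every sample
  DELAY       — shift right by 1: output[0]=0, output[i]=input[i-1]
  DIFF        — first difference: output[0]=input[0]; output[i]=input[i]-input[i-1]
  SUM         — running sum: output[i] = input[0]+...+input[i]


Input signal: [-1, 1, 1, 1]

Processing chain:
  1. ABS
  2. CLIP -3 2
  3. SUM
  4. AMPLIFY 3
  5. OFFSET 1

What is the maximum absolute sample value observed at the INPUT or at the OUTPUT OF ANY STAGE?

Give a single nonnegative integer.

Answer: 13

Derivation:
Input: [-1, 1, 1, 1] (max |s|=1)
Stage 1 (ABS): |-1|=1, |1|=1, |1|=1, |1|=1 -> [1, 1, 1, 1] (max |s|=1)
Stage 2 (CLIP -3 2): clip(1,-3,2)=1, clip(1,-3,2)=1, clip(1,-3,2)=1, clip(1,-3,2)=1 -> [1, 1, 1, 1] (max |s|=1)
Stage 3 (SUM): sum[0..0]=1, sum[0..1]=2, sum[0..2]=3, sum[0..3]=4 -> [1, 2, 3, 4] (max |s|=4)
Stage 4 (AMPLIFY 3): 1*3=3, 2*3=6, 3*3=9, 4*3=12 -> [3, 6, 9, 12] (max |s|=12)
Stage 5 (OFFSET 1): 3+1=4, 6+1=7, 9+1=10, 12+1=13 -> [4, 7, 10, 13] (max |s|=13)
Overall max amplitude: 13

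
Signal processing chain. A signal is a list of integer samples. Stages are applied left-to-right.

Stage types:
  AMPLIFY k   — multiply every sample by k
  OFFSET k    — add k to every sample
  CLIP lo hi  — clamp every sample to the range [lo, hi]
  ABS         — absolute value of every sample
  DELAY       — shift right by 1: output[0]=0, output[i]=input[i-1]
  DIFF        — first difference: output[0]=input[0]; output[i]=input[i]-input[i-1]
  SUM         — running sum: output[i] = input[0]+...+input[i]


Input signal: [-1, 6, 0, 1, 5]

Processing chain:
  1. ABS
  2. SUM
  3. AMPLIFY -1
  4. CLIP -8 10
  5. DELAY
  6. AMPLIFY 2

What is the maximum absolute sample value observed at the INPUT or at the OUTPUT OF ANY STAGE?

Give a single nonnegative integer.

Answer: 16

Derivation:
Input: [-1, 6, 0, 1, 5] (max |s|=6)
Stage 1 (ABS): |-1|=1, |6|=6, |0|=0, |1|=1, |5|=5 -> [1, 6, 0, 1, 5] (max |s|=6)
Stage 2 (SUM): sum[0..0]=1, sum[0..1]=7, sum[0..2]=7, sum[0..3]=8, sum[0..4]=13 -> [1, 7, 7, 8, 13] (max |s|=13)
Stage 3 (AMPLIFY -1): 1*-1=-1, 7*-1=-7, 7*-1=-7, 8*-1=-8, 13*-1=-13 -> [-1, -7, -7, -8, -13] (max |s|=13)
Stage 4 (CLIP -8 10): clip(-1,-8,10)=-1, clip(-7,-8,10)=-7, clip(-7,-8,10)=-7, clip(-8,-8,10)=-8, clip(-13,-8,10)=-8 -> [-1, -7, -7, -8, -8] (max |s|=8)
Stage 5 (DELAY): [0, -1, -7, -7, -8] = [0, -1, -7, -7, -8] -> [0, -1, -7, -7, -8] (max |s|=8)
Stage 6 (AMPLIFY 2): 0*2=0, -1*2=-2, -7*2=-14, -7*2=-14, -8*2=-16 -> [0, -2, -14, -14, -16] (max |s|=16)
Overall max amplitude: 16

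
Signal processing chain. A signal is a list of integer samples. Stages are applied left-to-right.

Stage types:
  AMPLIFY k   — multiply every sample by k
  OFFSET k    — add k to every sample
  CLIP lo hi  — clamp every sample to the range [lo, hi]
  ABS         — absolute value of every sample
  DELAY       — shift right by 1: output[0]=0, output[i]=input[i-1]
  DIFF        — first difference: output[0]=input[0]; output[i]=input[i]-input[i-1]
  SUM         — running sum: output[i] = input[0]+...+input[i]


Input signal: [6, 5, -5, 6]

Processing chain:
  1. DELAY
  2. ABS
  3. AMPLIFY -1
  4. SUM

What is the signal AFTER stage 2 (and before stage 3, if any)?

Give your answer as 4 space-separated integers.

Input: [6, 5, -5, 6]
Stage 1 (DELAY): [0, 6, 5, -5] = [0, 6, 5, -5] -> [0, 6, 5, -5]
Stage 2 (ABS): |0|=0, |6|=6, |5|=5, |-5|=5 -> [0, 6, 5, 5]

Answer: 0 6 5 5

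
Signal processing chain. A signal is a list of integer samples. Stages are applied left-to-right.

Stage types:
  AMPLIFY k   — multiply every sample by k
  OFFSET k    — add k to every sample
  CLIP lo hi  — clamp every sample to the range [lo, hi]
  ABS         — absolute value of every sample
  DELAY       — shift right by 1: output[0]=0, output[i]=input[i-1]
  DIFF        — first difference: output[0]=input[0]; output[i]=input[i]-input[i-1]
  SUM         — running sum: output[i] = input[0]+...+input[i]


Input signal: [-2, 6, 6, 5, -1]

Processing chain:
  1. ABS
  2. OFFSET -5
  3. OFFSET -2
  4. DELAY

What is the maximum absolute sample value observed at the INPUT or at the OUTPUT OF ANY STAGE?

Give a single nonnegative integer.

Answer: 6

Derivation:
Input: [-2, 6, 6, 5, -1] (max |s|=6)
Stage 1 (ABS): |-2|=2, |6|=6, |6|=6, |5|=5, |-1|=1 -> [2, 6, 6, 5, 1] (max |s|=6)
Stage 2 (OFFSET -5): 2+-5=-3, 6+-5=1, 6+-5=1, 5+-5=0, 1+-5=-4 -> [-3, 1, 1, 0, -4] (max |s|=4)
Stage 3 (OFFSET -2): -3+-2=-5, 1+-2=-1, 1+-2=-1, 0+-2=-2, -4+-2=-6 -> [-5, -1, -1, -2, -6] (max |s|=6)
Stage 4 (DELAY): [0, -5, -1, -1, -2] = [0, -5, -1, -1, -2] -> [0, -5, -1, -1, -2] (max |s|=5)
Overall max amplitude: 6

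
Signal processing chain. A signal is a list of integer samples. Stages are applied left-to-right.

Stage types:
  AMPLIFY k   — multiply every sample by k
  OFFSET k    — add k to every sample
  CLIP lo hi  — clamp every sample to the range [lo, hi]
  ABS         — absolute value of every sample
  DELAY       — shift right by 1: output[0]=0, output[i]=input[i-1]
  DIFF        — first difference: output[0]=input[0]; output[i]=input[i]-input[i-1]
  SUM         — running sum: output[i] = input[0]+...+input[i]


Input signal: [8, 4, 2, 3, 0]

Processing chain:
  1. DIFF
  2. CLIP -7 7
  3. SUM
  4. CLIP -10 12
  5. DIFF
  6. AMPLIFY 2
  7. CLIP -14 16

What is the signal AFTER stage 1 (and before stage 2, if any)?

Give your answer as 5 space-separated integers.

Answer: 8 -4 -2 1 -3

Derivation:
Input: [8, 4, 2, 3, 0]
Stage 1 (DIFF): s[0]=8, 4-8=-4, 2-4=-2, 3-2=1, 0-3=-3 -> [8, -4, -2, 1, -3]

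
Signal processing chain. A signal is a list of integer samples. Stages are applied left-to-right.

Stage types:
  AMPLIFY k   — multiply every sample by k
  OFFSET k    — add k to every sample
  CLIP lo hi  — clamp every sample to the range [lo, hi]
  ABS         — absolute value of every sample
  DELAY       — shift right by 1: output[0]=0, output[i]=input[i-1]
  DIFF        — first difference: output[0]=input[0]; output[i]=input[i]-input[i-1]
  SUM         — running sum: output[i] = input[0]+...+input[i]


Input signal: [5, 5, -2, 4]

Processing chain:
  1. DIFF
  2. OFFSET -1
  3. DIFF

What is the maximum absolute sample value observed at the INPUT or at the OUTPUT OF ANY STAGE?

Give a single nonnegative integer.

Input: [5, 5, -2, 4] (max |s|=5)
Stage 1 (DIFF): s[0]=5, 5-5=0, -2-5=-7, 4--2=6 -> [5, 0, -7, 6] (max |s|=7)
Stage 2 (OFFSET -1): 5+-1=4, 0+-1=-1, -7+-1=-8, 6+-1=5 -> [4, -1, -8, 5] (max |s|=8)
Stage 3 (DIFF): s[0]=4, -1-4=-5, -8--1=-7, 5--8=13 -> [4, -5, -7, 13] (max |s|=13)
Overall max amplitude: 13

Answer: 13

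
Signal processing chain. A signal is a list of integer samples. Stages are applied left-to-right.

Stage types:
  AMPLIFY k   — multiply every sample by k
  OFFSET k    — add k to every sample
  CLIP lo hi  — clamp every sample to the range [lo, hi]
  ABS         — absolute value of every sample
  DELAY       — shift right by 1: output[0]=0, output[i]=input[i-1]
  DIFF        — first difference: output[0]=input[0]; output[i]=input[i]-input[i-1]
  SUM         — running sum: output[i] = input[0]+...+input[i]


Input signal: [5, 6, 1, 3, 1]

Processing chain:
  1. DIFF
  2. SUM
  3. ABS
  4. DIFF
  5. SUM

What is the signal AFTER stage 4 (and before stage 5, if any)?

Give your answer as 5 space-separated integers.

Input: [5, 6, 1, 3, 1]
Stage 1 (DIFF): s[0]=5, 6-5=1, 1-6=-5, 3-1=2, 1-3=-2 -> [5, 1, -5, 2, -2]
Stage 2 (SUM): sum[0..0]=5, sum[0..1]=6, sum[0..2]=1, sum[0..3]=3, sum[0..4]=1 -> [5, 6, 1, 3, 1]
Stage 3 (ABS): |5|=5, |6|=6, |1|=1, |3|=3, |1|=1 -> [5, 6, 1, 3, 1]
Stage 4 (DIFF): s[0]=5, 6-5=1, 1-6=-5, 3-1=2, 1-3=-2 -> [5, 1, -5, 2, -2]

Answer: 5 1 -5 2 -2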